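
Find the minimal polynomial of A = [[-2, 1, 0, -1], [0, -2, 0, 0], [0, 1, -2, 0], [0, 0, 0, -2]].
m_A(x) = (x + 2)^2

The characteristic polynomial factors as (x + 2)^4. The minimal polynomial is ∏(x - λ)^{k_λ} where k_λ is the size of the largest Jordan block at λ.

For λ = -2: rank(A + 2I) = 2, and the largest Jordan block has size 2 (the smallest k with rank((A + 2I)^k) = rank((A + 2I)^(k+1))).

So m_A(x) = (x + 2)^2.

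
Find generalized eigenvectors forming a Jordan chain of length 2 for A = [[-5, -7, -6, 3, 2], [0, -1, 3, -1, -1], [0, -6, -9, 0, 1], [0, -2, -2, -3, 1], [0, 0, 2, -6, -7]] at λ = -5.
v_1 = [[0, 0, 0, 0, 1]]^T, v_2 = [[2, -1, 1, 1, -2]]^T

We seek v_1 ∈ ker((A + 5I)^2) \ ker(A + 5I), then set v_{i+1} = (A + 5I) v_i.

One such chain is v_1 = [[0, 0, 0, 0, 1]]^T, v_2 = [[2, -1, 1, 1, -2]]^T. Check: (A + 5I) v_2 = [[0, 0, 0, 0, 0]]^T = 0.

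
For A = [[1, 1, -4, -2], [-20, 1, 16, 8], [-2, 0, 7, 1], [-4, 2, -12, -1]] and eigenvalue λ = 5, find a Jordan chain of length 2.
We seek v_1 ∈ ker((A - 5I)^2) \ ker(A - 5I), then set v_{i+1} = (A - 5I) v_i.

One such chain is v_1 = [[0, 2, 0, 1]]^T, v_2 = [[0, 0, 1, -2]]^T. Check: (A - 5I) v_2 = [[0, 0, 0, 0]]^T = 0.

v_1 = [[0, 2, 0, 1]]^T, v_2 = [[0, 0, 1, -2]]^T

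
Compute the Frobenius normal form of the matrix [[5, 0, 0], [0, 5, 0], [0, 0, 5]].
R = [[5, 0, 0], [0, 5, 0], [0, 0, 5]]

The invariant factors of A (the non-unit diagonal entries of the Smith normal form of xI - A over ℚ[x]) are x - 5, x - 5, x - 5, each dividing the next. The characteristic polynomial is their product, (x - 5)^3.

The rational canonical form is the block-diagonal matrix of companion matrices C(f_i):
R = [[5, 0, 0], [0, 5, 0], [0, 0, 5]].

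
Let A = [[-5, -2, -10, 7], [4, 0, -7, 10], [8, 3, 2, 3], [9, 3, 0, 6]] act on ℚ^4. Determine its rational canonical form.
The invariant factors of A (the non-unit diagonal entries of the Smith normal form of xI - A over ℚ[x]) are (x - 6)(x + 1)(x^2 + 2x + 4), each dividing the next. The characteristic polynomial is their product, (x - 6)(x + 1)(x^2 + 2x + 4).

The rational canonical form is the block-diagonal matrix of companion matrices C(f_i):
R = [[0, 0, 0, 24], [1, 0, 0, 32], [0, 1, 0, 12], [0, 0, 1, 3]].

Note the characteristic polynomial does not split into linear factors over ℚ, so A has no Jordan form over ℚ; the rational canonical form exists over any field.

R = [[0, 0, 0, 24], [1, 0, 0, 32], [0, 1, 0, 12], [0, 0, 1, 3]]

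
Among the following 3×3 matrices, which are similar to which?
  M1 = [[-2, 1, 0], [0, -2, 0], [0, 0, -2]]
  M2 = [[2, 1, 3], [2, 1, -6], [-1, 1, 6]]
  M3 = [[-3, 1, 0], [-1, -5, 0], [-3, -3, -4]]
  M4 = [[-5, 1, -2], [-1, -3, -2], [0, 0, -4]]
Characteristic polynomials: χ_{M1} = (x + 2)^3, χ_{M2} = (x - 3)^3, χ_{M3} = (x + 4)^3, χ_{M4} = (x + 4)^3.

{M1}: invariant factors x + 2, (x + 2)^2.

{M2}: invariant factors x - 3, (x - 3)^2.

{M3, M4}: invariant factors x + 4, (x + 4)^2.

Matrices are similar if and only if their invariant-factor lists agree; the partition into similarity classes is {M1}, {M2}, {M3, M4}.

3 classes: {M1}, {M2}, {M3, M4}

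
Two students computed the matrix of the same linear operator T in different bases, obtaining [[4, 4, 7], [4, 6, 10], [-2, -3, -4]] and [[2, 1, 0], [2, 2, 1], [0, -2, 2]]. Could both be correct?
Two matrices over a field are similar if and only if they have the same invariant factors.

Both A and B have characteristic polynomial (x - 2)^3 and minimal polynomial (x - 2)^3. Computing further, both have invariant factors (x - 2)^3. Hence A and B are similar.

Yes.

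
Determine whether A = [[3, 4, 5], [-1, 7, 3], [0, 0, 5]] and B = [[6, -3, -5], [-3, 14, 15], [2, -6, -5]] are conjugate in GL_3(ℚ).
Both have characteristic polynomial (x - 5)^3, but the minimal polynomial of A is (x - 5)^3 while the minimal polynomial of B is (x - 5)^2. The minimal polynomial is a similarity invariant, so A and B are not similar.

No.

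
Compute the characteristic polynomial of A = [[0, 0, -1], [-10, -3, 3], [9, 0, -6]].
xI - A = [[x, 0, 1], [10, x + 3, -3], [-9, 0, x + 6]].

Expanding det(xI - A) along the first row:
det(xI - A) = + (x)·det([[x + 3, -3], [0, x + 6]]) - (0)·det([[10, -3], [-9, x + 6]]) + (1)·det([[10, x + 3], [-9, 0]]).

Evaluating gives χ_A(x) = x^3 + 9x^2 + 27x + 27 = (x + 3)^3.

χ_A(x) = (x + 3)^3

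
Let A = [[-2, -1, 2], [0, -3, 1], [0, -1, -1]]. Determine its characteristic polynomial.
χ_A(x) = (x + 2)^3

xI - A = [[x + 2, 1, -2], [0, x + 3, -1], [0, 1, x + 1]].

Expanding det(xI - A) along the first row:
det(xI - A) = + (x + 2)·det([[x + 3, -1], [1, x + 1]]) - (1)·det([[0, -1], [0, x + 1]]) + (-2)·det([[0, x + 3], [0, 1]]).

Evaluating gives χ_A(x) = x^3 + 6x^2 + 12x + 8 = (x + 2)^3.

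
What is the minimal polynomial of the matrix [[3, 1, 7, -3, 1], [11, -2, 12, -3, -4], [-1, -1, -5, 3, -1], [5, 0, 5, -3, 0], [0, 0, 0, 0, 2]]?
m_A(x) = (x - 2)(x + 3)^2

The characteristic polynomial factors as (x - 2)^2(x + 3)^3. The minimal polynomial is ∏(x - λ)^{k_λ} where k_λ is the size of the largest Jordan block at λ.

For λ = -3: rank(A + 3I) = 3, and the largest Jordan block has size 2 (the smallest k with rank((A + 3I)^k) = rank((A + 3I)^(k+1))).
For λ = 2: rank(A - 2I) = 3, and the largest Jordan block has size 1 (the smallest k with rank((A - 2I)^k) = rank((A - 2I)^(k+1))).

So m_A(x) = (x - 2)(x + 3)^2.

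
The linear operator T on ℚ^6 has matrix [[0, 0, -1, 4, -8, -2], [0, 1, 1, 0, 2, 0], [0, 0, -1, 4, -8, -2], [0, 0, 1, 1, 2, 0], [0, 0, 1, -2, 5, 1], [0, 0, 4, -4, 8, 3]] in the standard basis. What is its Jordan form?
The characteristic polynomial is det(xI - A) = x(x - 3)^2(x - 1)^3, so the eigenvalues are 0 (algebraic multiplicity 1), 1 (algebraic multiplicity 3), 3 (algebraic multiplicity 2).

For λ = 0: algebraic multiplicity 1 gives one 1×1 block.

For λ = 1: rank(A - I) = 4, rank((A - I)^2) = 3. The eigenspace has dimension 6 - 4 = 2, so there are 2 Jordan blocks; the rank sequence gives block sizes [2, 1].

For λ = 3: rank(A - 3I) = 5, rank((A - 3I)^2) = 4. The eigenspace has dimension 6 - 5 = 1, so there is 1 Jordan block; the rank sequence gives block sizes [2].

Assembling the blocks gives the Jordan form J above.

J = [[0, 0, 0, 0, 0, 0], [0, 1, 1, 0, 0, 0], [0, 0, 1, 0, 0, 0], [0, 0, 0, 1, 0, 0], [0, 0, 0, 0, 3, 1], [0, 0, 0, 0, 0, 3]]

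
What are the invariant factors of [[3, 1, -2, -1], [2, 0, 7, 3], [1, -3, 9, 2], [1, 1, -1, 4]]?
The Jordan structure of A has elementary divisors (x - 4)^2, (x - 4)^2. Arranging the block sizes at each eigenvalue in decreasing order and taking row products gives the invariant factors.

Invariant factors (smallest first, each dividing the next): (x - 4)^2, (x - 4)^2.

Check: the last factor (x - 4)^2 is the minimal polynomial, and the product (x - 4)^4 is the characteristic polynomial.

(x - 4)^2, (x - 4)^2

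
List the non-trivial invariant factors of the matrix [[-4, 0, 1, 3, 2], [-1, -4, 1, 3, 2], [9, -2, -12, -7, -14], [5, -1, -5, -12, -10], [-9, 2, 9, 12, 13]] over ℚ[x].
The Jordan structure of A has elementary divisors (x + 5)^2, (x + 3)^3. Arranging the block sizes at each eigenvalue in decreasing order and taking row products gives the invariant factors.

Invariant factors (smallest first, each dividing the next): (x + 3)^3(x + 5)^2.

Check: the last factor (x + 3)^3(x + 5)^2 is the minimal polynomial, and the product (x + 3)^3(x + 5)^2 is the characteristic polynomial.

(x + 3)^3(x + 5)^2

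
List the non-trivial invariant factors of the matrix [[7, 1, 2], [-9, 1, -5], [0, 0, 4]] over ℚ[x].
(x - 4)^3

The Jordan structure of A has elementary divisors (x - 4)^3. Arranging the block sizes at each eigenvalue in decreasing order and taking row products gives the invariant factors.

Invariant factors (smallest first, each dividing the next): (x - 4)^3.

Check: the last factor (x - 4)^3 is the minimal polynomial, and the product (x - 4)^3 is the characteristic polynomial.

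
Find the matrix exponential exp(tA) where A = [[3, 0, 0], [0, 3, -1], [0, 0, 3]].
A has Jordan form J = [[3, 1, 0], [0, 3, 0], [0, 0, 3]] with A = PJP^{-1}, so e^{tA} = P e^{tJ} P^{-1}.

For a Jordan block J_k(λ), e^{tJ_k(λ)} = e^{λt} · (I + tN + t^2 N^2/2! + ... + t^{k-1} N^{k-1}/(k-1)!) where N is the nilpotent superdiagonal part.

Assembling the blocks and conjugating back gives the entries of e^{tA} as shown above.

e^{tA} = [[e^{3*t}, 0, 0], [0, e^{3*t}, -t*e^{3*t}], [0, 0, e^{3*t}]]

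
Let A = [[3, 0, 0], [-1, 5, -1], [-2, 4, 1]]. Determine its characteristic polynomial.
χ_A(x) = (x - 3)^3

xI - A = [[x - 3, 0, 0], [1, x - 5, 1], [2, -4, x - 1]].

Expanding det(xI - A) along the first row:
det(xI - A) = + (x - 3)·det([[x - 5, 1], [-4, x - 1]]) - (0)·det([[1, 1], [2, x - 1]]) + (0)·det([[1, x - 5], [2, -4]]).

Evaluating gives χ_A(x) = x^3 - 9x^2 + 27x - 27 = (x - 3)^3.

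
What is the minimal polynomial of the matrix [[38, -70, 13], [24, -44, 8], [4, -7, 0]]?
The characteristic polynomial factors as (x + 2)^3. The minimal polynomial is ∏(x - λ)^{k_λ} where k_λ is the size of the largest Jordan block at λ.

For λ = -2: rank(A + 2I) = 2, and the largest Jordan block has size 3 (the smallest k with rank((A + 2I)^k) = rank((A + 2I)^(k+1))).

So m_A(x) = (x + 2)^3.

m_A(x) = (x + 2)^3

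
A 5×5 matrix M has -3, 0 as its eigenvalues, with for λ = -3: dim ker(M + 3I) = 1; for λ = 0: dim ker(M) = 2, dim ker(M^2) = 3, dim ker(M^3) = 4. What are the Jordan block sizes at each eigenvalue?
Jordan blocks: (-3, 1), (0, 3), (0, 1)

λ = -3: successive nullity increments [1] count blocks of size ≥ k; block sizes are [1].
λ = 0: successive nullity increments [2, 1, 1] count blocks of size ≥ k; block sizes are [3, 1].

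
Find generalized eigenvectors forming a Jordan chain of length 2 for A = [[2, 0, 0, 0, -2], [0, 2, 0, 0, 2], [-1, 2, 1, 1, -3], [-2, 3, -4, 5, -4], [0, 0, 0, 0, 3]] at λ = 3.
v_1 = [[0, 0, 1, 3, 0]]^T, v_2 = [[0, 0, 1, 2, 0]]^T

We seek v_1 ∈ ker((A - 3I)^2) \ ker(A - 3I), then set v_{i+1} = (A - 3I) v_i.

One such chain is v_1 = [[0, 0, 1, 3, 0]]^T, v_2 = [[0, 0, 1, 2, 0]]^T. Check: (A - 3I) v_2 = [[0, 0, 0, 0, 0]]^T = 0.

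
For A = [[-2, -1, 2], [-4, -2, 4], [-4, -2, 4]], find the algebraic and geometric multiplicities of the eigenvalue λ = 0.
algebraic multiplicity 3, geometric multiplicity 2

The characteristic polynomial is x^3, so the factor x appears with exponent 3: the algebraic multiplicity is 3.

rank(A) = 1, so the eigenspace has dimension 3 - 1 = 2: the geometric multiplicity is 2.

Since 2 < 3, A is not diagonalizable.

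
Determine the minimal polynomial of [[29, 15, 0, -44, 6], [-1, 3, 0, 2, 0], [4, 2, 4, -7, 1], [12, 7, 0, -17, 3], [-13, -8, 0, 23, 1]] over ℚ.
The characteristic polynomial factors as (x - 4)^5. The minimal polynomial is ∏(x - λ)^{k_λ} where k_λ is the size of the largest Jordan block at λ.

For λ = 4: rank(A - 4I) = 3, and the largest Jordan block has size 3 (the smallest k with rank((A - 4I)^k) = rank((A - 4I)^(k+1))).

So m_A(x) = (x - 4)^3.

m_A(x) = (x - 4)^3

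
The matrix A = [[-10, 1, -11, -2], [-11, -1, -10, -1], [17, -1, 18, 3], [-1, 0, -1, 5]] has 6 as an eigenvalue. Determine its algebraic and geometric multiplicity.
algebraic multiplicity 2, geometric multiplicity 1

The characteristic polynomial is x^2(x - 6)^2, so the factor x - 6 appears with exponent 2: the algebraic multiplicity is 2.

rank(A - 6I) = 3, so the eigenspace has dimension 4 - 3 = 1: the geometric multiplicity is 1.

Since 1 < 2, A is not diagonalizable.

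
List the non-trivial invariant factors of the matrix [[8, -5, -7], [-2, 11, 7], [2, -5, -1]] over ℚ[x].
x - 6, (x - 6)^2

The Jordan structure of A has elementary divisors (x - 6)^2, (x - 6). Arranging the block sizes at each eigenvalue in decreasing order and taking row products gives the invariant factors.

Invariant factors (smallest first, each dividing the next): x - 6, (x - 6)^2.

Check: the last factor (x - 6)^2 is the minimal polynomial, and the product (x - 6)^3 is the characteristic polynomial.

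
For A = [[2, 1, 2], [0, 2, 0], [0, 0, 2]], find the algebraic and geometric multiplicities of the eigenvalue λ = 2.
The characteristic polynomial is (x - 2)^3, so the factor x - 2 appears with exponent 3: the algebraic multiplicity is 3.

rank(A - 2I) = 1, so the eigenspace has dimension 3 - 1 = 2: the geometric multiplicity is 2.

Since 2 < 3, A is not diagonalizable.

algebraic multiplicity 3, geometric multiplicity 2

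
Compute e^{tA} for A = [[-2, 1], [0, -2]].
A has Jordan form J = [[-2, 1], [0, -2]] with A = PJP^{-1}, so e^{tA} = P e^{tJ} P^{-1}.

For a Jordan block J_k(λ), e^{tJ_k(λ)} = e^{λt} · (I + tN + t^2 N^2/2! + ... + t^{k-1} N^{k-1}/(k-1)!) where N is the nilpotent superdiagonal part.

Assembling the blocks and conjugating back gives the entries of e^{tA} as shown above.

e^{tA} = [[e^{-2*t}, t*e^{-2*t}], [0, e^{-2*t}]]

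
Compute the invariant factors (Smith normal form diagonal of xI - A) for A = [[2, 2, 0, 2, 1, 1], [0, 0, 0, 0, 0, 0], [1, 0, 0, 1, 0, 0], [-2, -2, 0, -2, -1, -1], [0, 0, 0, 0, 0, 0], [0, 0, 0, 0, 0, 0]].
x, x, x^2, x^2

The Jordan structure of A has elementary divisors x^2, x^2, x, x. Arranging the block sizes at each eigenvalue in decreasing order and taking row products gives the invariant factors.

Invariant factors (smallest first, each dividing the next): x, x, x^2, x^2.

Check: the last factor x^2 is the minimal polynomial, and the product x^6 is the characteristic polynomial.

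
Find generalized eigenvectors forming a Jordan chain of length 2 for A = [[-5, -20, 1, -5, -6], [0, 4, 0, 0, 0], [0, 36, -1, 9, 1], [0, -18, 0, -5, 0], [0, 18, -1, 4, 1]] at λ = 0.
We seek v_1 ∈ ker(A^2) \ ker(A), then set v_{i+1} = A v_i.

One such chain is v_1 = [[0, 0, 1, 0, 0]]^T, v_2 = [[1, 0, -1, 0, -1]]^T. Check: A v_2 = [[0, 0, 0, 0, 0]]^T = 0.

v_1 = [[0, 0, 1, 0, 0]]^T, v_2 = [[1, 0, -1, 0, -1]]^T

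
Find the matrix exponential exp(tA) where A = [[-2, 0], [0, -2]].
e^{tA} = [[e^{-2*t}, 0], [0, e^{-2*t}]]

A has Jordan form J = [[-2, 0], [0, -2]] with A = PJP^{-1}, so e^{tA} = P e^{tJ} P^{-1}.

For a Jordan block J_k(λ), e^{tJ_k(λ)} = e^{λt} · (I + tN + t^2 N^2/2! + ... + t^{k-1} N^{k-1}/(k-1)!) where N is the nilpotent superdiagonal part.

Assembling the blocks and conjugating back gives the entries of e^{tA} as shown above.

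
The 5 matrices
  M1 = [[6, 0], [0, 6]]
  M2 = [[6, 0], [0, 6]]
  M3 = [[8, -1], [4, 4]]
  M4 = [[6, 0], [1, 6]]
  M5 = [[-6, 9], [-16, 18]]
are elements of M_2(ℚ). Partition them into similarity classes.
2 classes: {M1, M2}, {M3, M4, M5}

Characteristic polynomials: χ_{M1} = (x - 6)^2, χ_{M2} = (x - 6)^2, χ_{M3} = (x - 6)^2, χ_{M4} = (x - 6)^2, χ_{M5} = (x - 6)^2.

{M1, M2}: invariant factors x - 6, x - 6.

{M3, M4, M5}: invariant factors (x - 6)^2.

Matrices are similar if and only if their invariant-factor lists agree; the partition into similarity classes is {M1, M2}, {M3, M4, M5}.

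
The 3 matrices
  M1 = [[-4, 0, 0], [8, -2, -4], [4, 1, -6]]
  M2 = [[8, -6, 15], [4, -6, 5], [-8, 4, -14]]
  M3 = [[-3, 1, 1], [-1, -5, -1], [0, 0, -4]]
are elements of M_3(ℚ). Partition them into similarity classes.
Characteristic polynomials: χ_{M1} = (x + 4)^3, χ_{M2} = (x + 4)^3, χ_{M3} = (x + 4)^3.

{M1, M2, M3}: invariant factors x + 4, (x + 4)^2.

Matrices are similar if and only if their invariant-factor lists agree; the partition into similarity classes is {M1, M2, M3}.

1 class: {M1, M2, M3}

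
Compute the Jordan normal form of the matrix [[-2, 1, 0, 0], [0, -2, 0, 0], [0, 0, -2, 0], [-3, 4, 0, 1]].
The characteristic polynomial is det(xI - A) = (x - 1)(x + 2)^3, so the eigenvalues are -2 (algebraic multiplicity 3), 1 (algebraic multiplicity 1).

For λ = -2: rank(A + 2I) = 2, rank((A + 2I)^2) = 1. The eigenspace has dimension 4 - 2 = 2, so there are 2 Jordan blocks; the rank sequence gives block sizes [2, 1].

For λ = 1: algebraic multiplicity 1 gives one 1×1 block.

Assembling the blocks gives the Jordan form J above.

J = [[-2, 1, 0, 0], [0, -2, 0, 0], [0, 0, -2, 0], [0, 0, 0, 1]]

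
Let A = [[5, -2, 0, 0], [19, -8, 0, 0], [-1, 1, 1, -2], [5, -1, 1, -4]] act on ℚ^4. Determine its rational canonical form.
R = [[0, 2, 0, 0], [1, -3, 0, 0], [0, 0, 0, 2], [0, 0, 1, -3]]

The invariant factors of A (the non-unit diagonal entries of the Smith normal form of xI - A over ℚ[x]) are x^2 + 3x - 2, x^2 + 3x - 2, each dividing the next. The characteristic polynomial is their product, (x^2 + 3x - 2)^2.

The rational canonical form is the block-diagonal matrix of companion matrices C(f_i):
R = [[0, 2, 0, 0], [1, -3, 0, 0], [0, 0, 0, 2], [0, 0, 1, -3]].

Note the characteristic polynomial does not split into linear factors over ℚ, so A has no Jordan form over ℚ; the rational canonical form exists over any field.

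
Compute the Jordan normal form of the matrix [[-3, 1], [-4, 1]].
The characteristic polynomial is det(xI - A) = (x + 1)^2, so the eigenvalues are -1 (algebraic multiplicity 2).

For λ = -1: rank(A + I) = 1, rank((A + I)^2) = 0. The eigenspace has dimension 2 - 1 = 1, so there is 1 Jordan block; the rank sequence gives block sizes [2].

Assembling the blocks gives the Jordan form J above.

J = [[-1, 1], [0, -1]]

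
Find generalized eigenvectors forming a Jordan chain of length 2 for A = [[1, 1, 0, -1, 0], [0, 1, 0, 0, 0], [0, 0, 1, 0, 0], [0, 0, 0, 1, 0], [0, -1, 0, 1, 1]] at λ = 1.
v_1 = [[2, 0, 0, -1, 0]]^T, v_2 = [[1, 0, 0, 0, -1]]^T

We seek v_1 ∈ ker((A - I)^2) \ ker(A - I), then set v_{i+1} = (A - I) v_i.

One such chain is v_1 = [[2, 0, 0, -1, 0]]^T, v_2 = [[1, 0, 0, 0, -1]]^T. Check: (A - I) v_2 = [[0, 0, 0, 0, 0]]^T = 0.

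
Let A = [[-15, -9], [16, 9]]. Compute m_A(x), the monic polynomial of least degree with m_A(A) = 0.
m_A(x) = (x + 3)^2

The characteristic polynomial factors as (x + 3)^2. The minimal polynomial is ∏(x - λ)^{k_λ} where k_λ is the size of the largest Jordan block at λ.

For λ = -3: rank(A + 3I) = 1, and the largest Jordan block has size 2 (the smallest k with rank((A + 3I)^k) = rank((A + 3I)^(k+1))).

So m_A(x) = (x + 3)^2.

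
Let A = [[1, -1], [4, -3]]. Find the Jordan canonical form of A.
The characteristic polynomial is det(xI - A) = (x + 1)^2, so the eigenvalues are -1 (algebraic multiplicity 2).

For λ = -1: rank(A + I) = 1, rank((A + I)^2) = 0. The eigenspace has dimension 2 - 1 = 1, so there is 1 Jordan block; the rank sequence gives block sizes [2].

Assembling the blocks gives the Jordan form J above.

J = [[-1, 1], [0, -1]]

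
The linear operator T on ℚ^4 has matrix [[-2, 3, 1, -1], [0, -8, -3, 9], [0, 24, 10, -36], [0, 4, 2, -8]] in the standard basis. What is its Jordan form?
The characteristic polynomial is det(xI - A) = (x + 2)^4, so the eigenvalues are -2 (algebraic multiplicity 4).

For λ = -2: rank(A + 2I) = 2, rank((A + 2I)^2) = 1, rank((A + 2I)^3) = 0. The eigenspace has dimension 4 - 2 = 2, so there are 2 Jordan blocks; the rank sequence gives block sizes [3, 1].

Assembling the blocks gives the Jordan form J above.

J = [[-2, 1, 0, 0], [0, -2, 1, 0], [0, 0, -2, 0], [0, 0, 0, -2]]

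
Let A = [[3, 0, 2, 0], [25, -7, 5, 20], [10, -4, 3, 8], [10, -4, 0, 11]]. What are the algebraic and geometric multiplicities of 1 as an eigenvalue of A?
The characteristic polynomial is (x - 3)^3(x - 1), so the factor x - 1 appears with exponent 1: the algebraic multiplicity is 1.

rank(A - I) = 3, so the eigenspace has dimension 4 - 3 = 1: the geometric multiplicity is 1.

algebraic multiplicity 1, geometric multiplicity 1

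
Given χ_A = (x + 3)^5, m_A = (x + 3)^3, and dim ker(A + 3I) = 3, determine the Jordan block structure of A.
λ = -3: algebraic multiplicity 5 (exponent in χ_A), largest block size 3 (exponent in m_A), 3 blocks (geometric multiplicity). These force block sizes [3, 1, 1].

Jordan blocks: (-3, 3), (-3, 1), (-3, 1)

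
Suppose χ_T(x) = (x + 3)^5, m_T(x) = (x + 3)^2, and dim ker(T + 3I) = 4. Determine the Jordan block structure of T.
λ = -3: algebraic multiplicity 5 (exponent in χ_T), largest block size 2 (exponent in m_T), 4 blocks (geometric multiplicity). These force block sizes [2, 1, 1, 1].

Jordan blocks: (-3, 2), (-3, 1), (-3, 1), (-3, 1)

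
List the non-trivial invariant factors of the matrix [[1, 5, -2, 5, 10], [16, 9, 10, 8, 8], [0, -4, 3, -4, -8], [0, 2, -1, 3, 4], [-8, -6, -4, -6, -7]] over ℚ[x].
The Jordan structure of A has elementary divisors (x - 1)^3, (x - 1), (x - 5). Arranging the block sizes at each eigenvalue in decreasing order and taking row products gives the invariant factors.

Invariant factors (smallest first, each dividing the next): x - 1, (x - 5)(x - 1)^3.

Check: the last factor (x - 5)(x - 1)^3 is the minimal polynomial, and the product (x - 5)(x - 1)^4 is the characteristic polynomial.

x - 1, (x - 5)(x - 1)^3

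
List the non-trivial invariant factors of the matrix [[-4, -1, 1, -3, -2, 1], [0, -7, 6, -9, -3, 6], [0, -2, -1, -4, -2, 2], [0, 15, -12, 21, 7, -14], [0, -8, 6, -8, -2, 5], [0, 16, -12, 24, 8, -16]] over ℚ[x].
The Jordan structure of A has elementary divisors (x + 4)^2, (x + 1), x^3. Arranging the block sizes at each eigenvalue in decreasing order and taking row products gives the invariant factors.

Invariant factors (smallest first, each dividing the next): x^3(x + 1)(x + 4)^2.

Check: the last factor x^3(x + 1)(x + 4)^2 is the minimal polynomial, and the product x^3(x + 1)(x + 4)^2 is the characteristic polynomial.

x^3(x + 1)(x + 4)^2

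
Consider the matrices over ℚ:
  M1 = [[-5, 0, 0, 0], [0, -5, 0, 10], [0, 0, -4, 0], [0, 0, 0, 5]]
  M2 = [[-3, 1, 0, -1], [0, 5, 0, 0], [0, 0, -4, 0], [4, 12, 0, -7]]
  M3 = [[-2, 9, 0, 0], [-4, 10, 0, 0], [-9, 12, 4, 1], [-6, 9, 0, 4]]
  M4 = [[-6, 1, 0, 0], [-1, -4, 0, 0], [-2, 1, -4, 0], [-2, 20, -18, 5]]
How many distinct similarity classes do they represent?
Characteristic polynomials: χ_{M1} = (x - 5)(x + 4)(x + 5)^2, χ_{M2} = (x - 5)(x + 4)(x + 5)^2, χ_{M3} = (x - 4)^4, χ_{M4} = (x - 5)(x + 4)(x + 5)^2.

{M1}: invariant factors x + 5, (x - 5)(x + 4)(x + 5).

{M2, M4}: invariant factors (x - 5)(x + 4)(x + 5)^2.

{M3}: invariant factors (x - 4)^2, (x - 4)^2.

Matrices are similar if and only if their invariant-factor lists agree; the partition into similarity classes is {M1}, {M2, M4}, {M3}.

3 classes: {M1}, {M2, M4}, {M3}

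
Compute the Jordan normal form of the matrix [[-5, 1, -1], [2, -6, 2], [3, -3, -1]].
The characteristic polynomial is det(xI - A) = (x + 4)^3, so the eigenvalues are -4 (algebraic multiplicity 3).

For λ = -4: rank(A + 4I) = 1, rank((A + 4I)^2) = 0. The eigenspace has dimension 3 - 1 = 2, so there are 2 Jordan blocks; the rank sequence gives block sizes [2, 1].

Assembling the blocks gives the Jordan form J above.

J = [[-4, 1, 0], [0, -4, 0], [0, 0, -4]]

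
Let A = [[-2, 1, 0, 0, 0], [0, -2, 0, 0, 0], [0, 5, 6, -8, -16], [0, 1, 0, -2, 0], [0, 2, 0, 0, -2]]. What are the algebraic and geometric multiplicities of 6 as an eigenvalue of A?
algebraic multiplicity 1, geometric multiplicity 1

The characteristic polynomial is (x - 6)(x + 2)^4, so the factor x - 6 appears with exponent 1: the algebraic multiplicity is 1.

rank(A - 6I) = 4, so the eigenspace has dimension 5 - 4 = 1: the geometric multiplicity is 1.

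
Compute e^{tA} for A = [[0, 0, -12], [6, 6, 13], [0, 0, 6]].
e^{tA} = [[1, 0, 2 - 2*e^{6*t}], [e^{6*t} - 1, e^{6*t}, t*e^{6*t} + 2*e^{6*t} - 2], [0, 0, e^{6*t}]]

A has Jordan form J = [[0, 0, 0], [0, 6, 1], [0, 0, 6]] with A = PJP^{-1}, so e^{tA} = P e^{tJ} P^{-1}.

For a Jordan block J_k(λ), e^{tJ_k(λ)} = e^{λt} · (I + tN + t^2 N^2/2! + ... + t^{k-1} N^{k-1}/(k-1)!) where N is the nilpotent superdiagonal part.

Assembling the blocks and conjugating back gives the entries of e^{tA} as shown above.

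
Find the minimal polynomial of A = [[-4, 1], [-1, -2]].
The characteristic polynomial factors as (x + 3)^2. The minimal polynomial is ∏(x - λ)^{k_λ} where k_λ is the size of the largest Jordan block at λ.

For λ = -3: rank(A + 3I) = 1, and the largest Jordan block has size 2 (the smallest k with rank((A + 3I)^k) = rank((A + 3I)^(k+1))).

So m_A(x) = (x + 3)^2.

m_A(x) = (x + 3)^2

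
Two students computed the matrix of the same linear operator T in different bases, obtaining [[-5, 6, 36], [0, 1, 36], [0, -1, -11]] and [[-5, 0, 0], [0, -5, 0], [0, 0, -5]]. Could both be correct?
Both have characteristic polynomial (x + 5)^3, but the minimal polynomial of A is (x + 5)^2 while the minimal polynomial of B is x + 5. The minimal polynomial is a similarity invariant, so A and B are not similar.

No.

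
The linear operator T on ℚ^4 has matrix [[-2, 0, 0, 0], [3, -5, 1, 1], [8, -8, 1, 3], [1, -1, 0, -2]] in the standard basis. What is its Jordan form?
J = [[-2, 1, 0, 0], [0, -2, 1, 0], [0, 0, -2, 0], [0, 0, 0, -2]]

The characteristic polynomial is det(xI - A) = (x + 2)^4, so the eigenvalues are -2 (algebraic multiplicity 4).

For λ = -2: rank(A + 2I) = 2, rank((A + 2I)^2) = 1, rank((A + 2I)^3) = 0. The eigenspace has dimension 4 - 2 = 2, so there are 2 Jordan blocks; the rank sequence gives block sizes [3, 1].

Assembling the blocks gives the Jordan form J above.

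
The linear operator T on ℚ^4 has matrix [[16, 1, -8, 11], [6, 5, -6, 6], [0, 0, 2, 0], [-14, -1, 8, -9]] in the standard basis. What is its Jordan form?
The characteristic polynomial is det(xI - A) = (x - 5)^2(x - 2)^2, so the eigenvalues are 2 (algebraic multiplicity 2), 5 (algebraic multiplicity 2).

For λ = 2: rank(A - 2I) = 2. The eigenspace has dimension 4 - 2 = 2, so there are 2 Jordan blocks; the rank sequence gives block sizes [1, 1].

For λ = 5: rank(A - 5I) = 3, rank((A - 5I)^2) = 2. The eigenspace has dimension 4 - 3 = 1, so there is 1 Jordan block; the rank sequence gives block sizes [2].

Assembling the blocks gives the Jordan form J above.

J = [[2, 0, 0, 0], [0, 2, 0, 0], [0, 0, 5, 1], [0, 0, 0, 5]]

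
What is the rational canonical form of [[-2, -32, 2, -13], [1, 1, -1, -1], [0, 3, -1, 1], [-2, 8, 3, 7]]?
The invariant factors of A (the non-unit diagonal entries of the Smith normal form of xI - A over ℚ[x]) are (x - 5)(x^3 - x - 3), each dividing the next. The characteristic polynomial is their product, (x - 5)(x^3 - x - 3).

The rational canonical form is the block-diagonal matrix of companion matrices C(f_i):
R = [[0, 0, 0, -15], [1, 0, 0, -2], [0, 1, 0, 1], [0, 0, 1, 5]].

Note the characteristic polynomial does not split into linear factors over ℚ, so A has no Jordan form over ℚ; the rational canonical form exists over any field.

R = [[0, 0, 0, -15], [1, 0, 0, -2], [0, 1, 0, 1], [0, 0, 1, 5]]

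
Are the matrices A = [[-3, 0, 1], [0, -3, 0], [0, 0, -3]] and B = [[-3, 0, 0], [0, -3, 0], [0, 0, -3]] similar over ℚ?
No.

Both have characteristic polynomial (x + 3)^3, but the minimal polynomial of A is (x + 3)^2 while the minimal polynomial of B is x + 3. The minimal polynomial is a similarity invariant, so A and B are not similar.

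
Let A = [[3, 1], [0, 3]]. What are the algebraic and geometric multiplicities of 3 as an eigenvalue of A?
The characteristic polynomial is (x - 3)^2, so the factor x - 3 appears with exponent 2: the algebraic multiplicity is 2.

rank(A - 3I) = 1, so the eigenspace has dimension 2 - 1 = 1: the geometric multiplicity is 1.

Since 1 < 2, A is not diagonalizable.

algebraic multiplicity 2, geometric multiplicity 1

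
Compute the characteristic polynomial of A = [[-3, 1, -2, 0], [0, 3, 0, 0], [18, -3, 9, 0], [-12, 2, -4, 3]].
χ_A(x) = (x - 3)^4

xI - A = [[x + 3, -1, 2, 0], [0, x - 3, 0, 0], [-18, 3, x - 9, 0], [12, -2, 4, x - 3]].

Expanding det(xI - A) along the first row:
det(xI - A) = + (x + 3)·det([[x - 3, 0, 0], [3, x - 9, 0], [-2, 4, x - 3]]) - (-1)·det([[0, 0, 0], [-18, x - 9, 0], [12, 4, x - 3]]) + (2)·det([[0, x - 3, 0], [-18, 3, 0], [12, -2, x - 3]]) - (0)·det([[0, x - 3, 0], [-18, 3, x - 9], [12, -2, 4]]).

Evaluating gives χ_A(x) = x^4 - 12x^3 + 54x^2 - 108x + 81 = (x - 3)^4.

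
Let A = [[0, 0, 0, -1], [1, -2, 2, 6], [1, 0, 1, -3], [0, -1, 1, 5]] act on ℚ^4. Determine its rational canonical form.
R = [[0, 0, 0, -1], [1, 0, 0, -4], [0, 1, 0, -2], [0, 0, 1, 4]]

The invariant factors of A (the non-unit diagonal entries of the Smith normal form of xI - A over ℚ[x]) are (x^2 - 2x - 1)^2, each dividing the next. The characteristic polynomial is their product, (x^2 - 2x - 1)^2.

The rational canonical form is the block-diagonal matrix of companion matrices C(f_i):
R = [[0, 0, 0, -1], [1, 0, 0, -4], [0, 1, 0, -2], [0, 0, 1, 4]].

Note the characteristic polynomial does not split into linear factors over ℚ, so A has no Jordan form over ℚ; the rational canonical form exists over any field.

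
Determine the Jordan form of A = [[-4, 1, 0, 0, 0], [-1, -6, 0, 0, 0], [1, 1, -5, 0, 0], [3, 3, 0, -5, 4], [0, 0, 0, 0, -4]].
J = [[-5, 1, 0, 0, 0], [0, -5, 0, 0, 0], [0, 0, -5, 0, 0], [0, 0, 0, -5, 0], [0, 0, 0, 0, -4]]

The characteristic polynomial is det(xI - A) = (x + 4)(x + 5)^4, so the eigenvalues are -5 (algebraic multiplicity 4), -4 (algebraic multiplicity 1).

For λ = -5: rank(A + 5I) = 2, rank((A + 5I)^2) = 1. The eigenspace has dimension 5 - 2 = 3, so there are 3 Jordan blocks; the rank sequence gives block sizes [2, 1, 1].

For λ = -4: algebraic multiplicity 1 gives one 1×1 block.

Assembling the blocks gives the Jordan form J above.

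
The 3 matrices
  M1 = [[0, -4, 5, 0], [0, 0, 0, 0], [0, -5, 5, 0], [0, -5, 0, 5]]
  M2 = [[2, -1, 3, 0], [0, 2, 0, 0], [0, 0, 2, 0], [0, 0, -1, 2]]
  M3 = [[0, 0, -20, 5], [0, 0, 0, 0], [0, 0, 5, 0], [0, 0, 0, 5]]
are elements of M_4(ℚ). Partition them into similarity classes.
Characteristic polynomials: χ_{M1} = x^2(x - 5)^2, χ_{M2} = (x - 2)^4, χ_{M3} = x^2(x - 5)^2.

{M1}: invariant factors x - 5, x^2(x - 5).

{M2}: invariant factors (x - 2)^2, (x - 2)^2.

{M3}: invariant factors x(x - 5), x(x - 5).

Matrices are similar if and only if their invariant-factor lists agree; the partition into similarity classes is {M1}, {M2}, {M3}.

3 classes: {M1}, {M2}, {M3}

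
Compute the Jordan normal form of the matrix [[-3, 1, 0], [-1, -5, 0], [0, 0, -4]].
J = [[-4, 1, 0], [0, -4, 0], [0, 0, -4]]

The characteristic polynomial is det(xI - A) = (x + 4)^3, so the eigenvalues are -4 (algebraic multiplicity 3).

For λ = -4: rank(A + 4I) = 1, rank((A + 4I)^2) = 0. The eigenspace has dimension 3 - 1 = 2, so there are 2 Jordan blocks; the rank sequence gives block sizes [2, 1].

Assembling the blocks gives the Jordan form J above.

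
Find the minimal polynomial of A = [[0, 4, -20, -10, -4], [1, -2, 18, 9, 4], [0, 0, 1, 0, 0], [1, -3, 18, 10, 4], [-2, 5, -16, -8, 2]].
The characteristic polynomial factors as (x - 4)^2(x - 1)^3. The minimal polynomial is ∏(x - λ)^{k_λ} where k_λ is the size of the largest Jordan block at λ.

For λ = 1: rank(A - I) = 3, and the largest Jordan block has size 2 (the smallest k with rank((A - I)^k) = rank((A - I)^(k+1))).
For λ = 4: rank(A - 4I) = 4, and the largest Jordan block has size 2 (the smallest k with rank((A - 4I)^k) = rank((A - 4I)^(k+1))).

So m_A(x) = (x - 4)^2(x - 1)^2.

m_A(x) = (x - 4)^2(x - 1)^2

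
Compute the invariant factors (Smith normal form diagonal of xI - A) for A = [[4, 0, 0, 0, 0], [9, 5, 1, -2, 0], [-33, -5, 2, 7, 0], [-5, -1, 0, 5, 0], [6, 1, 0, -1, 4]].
(x - 4)^2, (x - 4)^3

The Jordan structure of A has elementary divisors (x - 4)^3, (x - 4)^2. Arranging the block sizes at each eigenvalue in decreasing order and taking row products gives the invariant factors.

Invariant factors (smallest first, each dividing the next): (x - 4)^2, (x - 4)^3.

Check: the last factor (x - 4)^3 is the minimal polynomial, and the product (x - 4)^5 is the characteristic polynomial.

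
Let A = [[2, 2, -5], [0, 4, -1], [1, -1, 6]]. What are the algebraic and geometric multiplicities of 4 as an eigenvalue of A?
The characteristic polynomial is (x - 4)^3, so the factor x - 4 appears with exponent 3: the algebraic multiplicity is 3.

rank(A - 4I) = 2, so the eigenspace has dimension 3 - 2 = 1: the geometric multiplicity is 1.

Since 1 < 3, A is not diagonalizable.

algebraic multiplicity 3, geometric multiplicity 1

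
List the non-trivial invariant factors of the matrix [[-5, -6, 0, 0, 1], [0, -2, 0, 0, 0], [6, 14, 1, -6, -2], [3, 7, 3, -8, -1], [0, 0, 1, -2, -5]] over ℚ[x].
The Jordan structure of A has elementary divisors (x + 5)^3, (x + 2)^2. Arranging the block sizes at each eigenvalue in decreasing order and taking row products gives the invariant factors.

Invariant factors (smallest first, each dividing the next): (x + 2)^2(x + 5)^3.

Check: the last factor (x + 2)^2(x + 5)^3 is the minimal polynomial, and the product (x + 2)^2(x + 5)^3 is the characteristic polynomial.

(x + 2)^2(x + 5)^3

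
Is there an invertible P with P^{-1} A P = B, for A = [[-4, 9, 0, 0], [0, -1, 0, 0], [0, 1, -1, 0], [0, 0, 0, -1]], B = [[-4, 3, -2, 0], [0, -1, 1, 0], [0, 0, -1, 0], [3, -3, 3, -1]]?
Yes.

Two matrices over a field are similar if and only if they have the same invariant factors.

Both A and B have characteristic polynomial (x + 1)^3(x + 4) and minimal polynomial (x + 1)^2(x + 4). Computing further, both have invariant factors x + 1, (x + 1)^2(x + 4). Hence A and B are similar.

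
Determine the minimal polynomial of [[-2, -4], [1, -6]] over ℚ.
m_A(x) = (x + 4)^2

The characteristic polynomial factors as (x + 4)^2. The minimal polynomial is ∏(x - λ)^{k_λ} where k_λ is the size of the largest Jordan block at λ.

For λ = -4: rank(A + 4I) = 1, and the largest Jordan block has size 2 (the smallest k with rank((A + 4I)^k) = rank((A + 4I)^(k+1))).

So m_A(x) = (x + 4)^2.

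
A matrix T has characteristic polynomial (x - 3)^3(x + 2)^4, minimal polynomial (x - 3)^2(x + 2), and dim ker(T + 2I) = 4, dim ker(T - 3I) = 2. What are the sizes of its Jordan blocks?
λ = -2: algebraic multiplicity 4 (exponent in χ_T), largest block size 1 (exponent in m_T), 4 blocks (geometric multiplicity). These force block sizes [1, 1, 1, 1].
λ = 3: algebraic multiplicity 3 (exponent in χ_T), largest block size 2 (exponent in m_T), 2 blocks (geometric multiplicity). These force block sizes [2, 1].

Jordan blocks: (-2, 1), (-2, 1), (-2, 1), (-2, 1), (3, 2), (3, 1)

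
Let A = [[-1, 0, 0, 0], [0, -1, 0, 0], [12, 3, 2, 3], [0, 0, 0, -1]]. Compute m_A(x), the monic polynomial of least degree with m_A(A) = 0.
m_A(x) = (x - 2)(x + 1)

The characteristic polynomial factors as (x - 2)(x + 1)^3. The minimal polynomial is ∏(x - λ)^{k_λ} where k_λ is the size of the largest Jordan block at λ.

For λ = -1: rank(A + I) = 1, and the largest Jordan block has size 1 (the smallest k with rank((A + I)^k) = rank((A + I)^(k+1))).
For λ = 2: rank(A - 2I) = 3, and the largest Jordan block has size 1 (the smallest k with rank((A - 2I)^k) = rank((A - 2I)^(k+1))).

So m_A(x) = (x - 2)(x + 1).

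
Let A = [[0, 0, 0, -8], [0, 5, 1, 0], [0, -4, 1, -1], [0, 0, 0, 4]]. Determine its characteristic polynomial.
χ_A(x) = x(x - 4)(x - 3)^2

xI - A = [[x, 0, 0, 8], [0, x - 5, -1, 0], [0, 4, x - 1, 1], [0, 0, 0, x - 4]].

Expanding det(xI - A) along the first row:
det(xI - A) = + (x)·det([[x - 5, -1, 0], [4, x - 1, 1], [0, 0, x - 4]]) - (0)·det([[0, -1, 0], [0, x - 1, 1], [0, 0, x - 4]]) + (0)·det([[0, x - 5, 0], [0, 4, 1], [0, 0, x - 4]]) - (8)·det([[0, x - 5, -1], [0, 4, x - 1], [0, 0, 0]]).

Evaluating gives χ_A(x) = x^4 - 10x^3 + 33x^2 - 36x = x(x - 4)(x - 3)^2.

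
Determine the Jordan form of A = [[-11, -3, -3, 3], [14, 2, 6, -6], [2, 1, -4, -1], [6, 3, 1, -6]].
J = [[-5, 1, 0, 0], [0, -5, 0, 0], [0, 0, -5, 0], [0, 0, 0, -4]]

The characteristic polynomial is det(xI - A) = (x + 4)(x + 5)^3, so the eigenvalues are -5 (algebraic multiplicity 3), -4 (algebraic multiplicity 1).

For λ = -5: rank(A + 5I) = 2, rank((A + 5I)^2) = 1. The eigenspace has dimension 4 - 2 = 2, so there are 2 Jordan blocks; the rank sequence gives block sizes [2, 1].

For λ = -4: algebraic multiplicity 1 gives one 1×1 block.

Assembling the blocks gives the Jordan form J above.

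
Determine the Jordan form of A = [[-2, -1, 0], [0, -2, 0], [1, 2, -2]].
The characteristic polynomial is det(xI - A) = (x + 2)^3, so the eigenvalues are -2 (algebraic multiplicity 3).

For λ = -2: rank(A + 2I) = 2, rank((A + 2I)^2) = 1, rank((A + 2I)^3) = 0. The eigenspace has dimension 3 - 2 = 1, so there is 1 Jordan block; the rank sequence gives block sizes [3].

Assembling the blocks gives the Jordan form J above.

J = [[-2, 1, 0], [0, -2, 1], [0, 0, -2]]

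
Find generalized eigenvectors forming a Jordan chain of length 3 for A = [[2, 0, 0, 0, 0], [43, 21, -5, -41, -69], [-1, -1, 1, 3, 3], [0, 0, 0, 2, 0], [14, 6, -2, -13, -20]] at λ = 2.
v_1 = [[1, 0, 1, 1, 0]]^T, v_2 = [[0, -3, 1, 0, -1]]^T, v_3 = [[0, 7, -1, 0, 2]]^T

We seek v_1 ∈ ker((A - 2I)^3) \ ker((A - 2I)^2), then set v_{i+1} = (A - 2I) v_i.

One such chain is v_1 = [[1, 0, 1, 1, 0]]^T, v_2 = [[0, -3, 1, 0, -1]]^T, v_3 = [[0, 7, -1, 0, 2]]^T. Check: (A - 2I) v_3 = [[0, 0, 0, 0, 0]]^T = 0.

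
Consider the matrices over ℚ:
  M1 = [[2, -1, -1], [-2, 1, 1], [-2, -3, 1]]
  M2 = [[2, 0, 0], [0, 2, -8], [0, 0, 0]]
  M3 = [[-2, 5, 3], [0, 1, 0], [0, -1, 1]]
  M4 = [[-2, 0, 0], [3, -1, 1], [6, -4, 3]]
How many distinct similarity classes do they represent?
Characteristic polynomials: χ_{M1} = x(x - 2)^2, χ_{M2} = x(x - 2)^2, χ_{M3} = (x - 1)^2(x + 2), χ_{M4} = (x - 1)^2(x + 2).

{M1}: invariant factors x(x - 2)^2.

{M2}: invariant factors x - 2, x(x - 2).

{M3, M4}: invariant factors (x - 1)^2(x + 2).

Matrices are similar if and only if their invariant-factor lists agree; the partition into similarity classes is {M1}, {M2}, {M3, M4}.

3 classes: {M1}, {M2}, {M3, M4}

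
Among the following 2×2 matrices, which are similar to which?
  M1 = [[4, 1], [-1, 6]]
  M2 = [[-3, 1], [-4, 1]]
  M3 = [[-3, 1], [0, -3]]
3 classes: {M1}, {M2}, {M3}

Characteristic polynomials: χ_{M1} = (x - 5)^2, χ_{M2} = (x + 1)^2, χ_{M3} = (x + 3)^2.

{M1}: invariant factors (x - 5)^2.

{M2}: invariant factors (x + 1)^2.

{M3}: invariant factors (x + 3)^2.

Matrices are similar if and only if their invariant-factor lists agree; the partition into similarity classes is {M1}, {M2}, {M3}.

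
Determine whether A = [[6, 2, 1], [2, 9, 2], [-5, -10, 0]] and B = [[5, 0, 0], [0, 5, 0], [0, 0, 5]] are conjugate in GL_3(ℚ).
Both have characteristic polynomial (x - 5)^3, but the minimal polynomial of A is (x - 5)^2 while the minimal polynomial of B is x - 5. The minimal polynomial is a similarity invariant, so A and B are not similar.

No.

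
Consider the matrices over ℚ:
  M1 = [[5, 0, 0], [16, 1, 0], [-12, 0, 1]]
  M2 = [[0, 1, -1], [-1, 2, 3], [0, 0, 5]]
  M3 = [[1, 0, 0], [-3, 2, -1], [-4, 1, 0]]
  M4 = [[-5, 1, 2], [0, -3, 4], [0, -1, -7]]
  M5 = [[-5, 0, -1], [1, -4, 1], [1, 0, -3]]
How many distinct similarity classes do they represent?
5 classes: {M1}, {M2}, {M3}, {M4}, {M5}

Characteristic polynomials: χ_{M1} = (x - 5)(x - 1)^2, χ_{M2} = (x - 5)(x - 1)^2, χ_{M3} = (x - 1)^3, χ_{M4} = (x + 5)^3, χ_{M5} = (x + 4)^3.

{M1}: invariant factors x - 1, (x - 5)(x - 1).

{M2}: invariant factors (x - 5)(x - 1)^2.

{M3}: invariant factors (x - 1)^3.

{M4}: invariant factors x + 5, (x + 5)^2.

{M5}: invariant factors x + 4, (x + 4)^2.

Matrices are similar if and only if their invariant-factor lists agree; the partition into similarity classes is {M1}, {M2}, {M3}, {M4}, {M5}.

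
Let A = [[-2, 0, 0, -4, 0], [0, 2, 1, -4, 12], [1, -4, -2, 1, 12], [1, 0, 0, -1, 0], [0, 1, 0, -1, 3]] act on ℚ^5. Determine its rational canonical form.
The invariant factors of A (the non-unit diagonal entries of the Smith normal form of xI - A over ℚ[x]) are x^2 + 3x + 6, (x - 6)(x^2 + 3x + 6), each dividing the next. The characteristic polynomial is their product, (x - 6)(x^2 + 3x + 6)^2.

The rational canonical form is the block-diagonal matrix of companion matrices C(f_i):
R = [[0, -6, 0, 0, 0], [1, -3, 0, 0, 0], [0, 0, 0, 0, 36], [0, 0, 1, 0, 12], [0, 0, 0, 1, 3]].

Note the characteristic polynomial does not split into linear factors over ℚ, so A has no Jordan form over ℚ; the rational canonical form exists over any field.

R = [[0, -6, 0, 0, 0], [1, -3, 0, 0, 0], [0, 0, 0, 0, 36], [0, 0, 1, 0, 12], [0, 0, 0, 1, 3]]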